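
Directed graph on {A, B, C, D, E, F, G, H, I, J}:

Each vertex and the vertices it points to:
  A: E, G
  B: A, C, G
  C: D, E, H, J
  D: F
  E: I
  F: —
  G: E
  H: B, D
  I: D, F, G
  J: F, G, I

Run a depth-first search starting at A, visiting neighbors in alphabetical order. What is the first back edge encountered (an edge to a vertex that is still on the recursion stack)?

G->E

DFS from A (visiting neighbors in alphabetical order); mark gray on enter, black on exit:
A gray
  E gray
    I gray
      D gray
        F gray
        F black
      D black
      I→F: F black — skip
      G gray
        G→E: E is gray → back edge
First back edge: G → E.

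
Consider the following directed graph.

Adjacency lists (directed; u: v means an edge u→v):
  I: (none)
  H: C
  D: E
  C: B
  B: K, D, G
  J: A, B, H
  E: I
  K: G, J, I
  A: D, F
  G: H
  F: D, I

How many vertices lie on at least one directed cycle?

6

A vertex is on a directed cycle iff it belongs to a strongly connected component of size ≥ 2 (or has a self-loop).
The vertices on cycles are {B, C, G, H, J, K} — 6 in total.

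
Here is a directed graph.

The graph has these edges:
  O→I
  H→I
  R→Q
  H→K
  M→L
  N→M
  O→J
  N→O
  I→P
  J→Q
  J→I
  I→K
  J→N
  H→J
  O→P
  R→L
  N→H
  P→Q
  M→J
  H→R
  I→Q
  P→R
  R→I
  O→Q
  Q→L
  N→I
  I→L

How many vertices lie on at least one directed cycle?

A vertex is on a directed cycle iff it belongs to a strongly connected component of size ≥ 2 (or has a self-loop).
The vertices on cycles are {H, I, J, M, N, O, P, R} — 8 in total.

8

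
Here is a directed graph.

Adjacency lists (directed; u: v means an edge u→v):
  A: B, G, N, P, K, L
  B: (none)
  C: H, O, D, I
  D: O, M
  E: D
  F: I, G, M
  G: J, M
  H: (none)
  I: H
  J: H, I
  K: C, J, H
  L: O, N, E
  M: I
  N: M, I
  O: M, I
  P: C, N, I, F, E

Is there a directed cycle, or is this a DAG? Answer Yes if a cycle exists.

No

DFS with white/gray/black marking, starting from N:
N gray
  M gray
    I gray
      H gray
      H black
    I black
  M black
  N→I: I black — skip
N black
A gray
  B gray
  B black
  G gray
    J gray
      J→H: H black — skip
      J→I: I black — skip
    J black
    G→M: M black — skip
  G black
  A→N: N black — skip
  P gray
    C gray
      C→H: H black — skip
      O gray
        O→M: M black — skip
        O→I: I black — skip
      O black
      D gray
        D→O: O black — skip
        D→M: M black — skip
      D black
      C→I: I black — skip
    C black
    P→N: N black — skip
    P→I: I black — skip
    F gray
      F→I: I black — skip
      F→G: G black — skip
      F→M: M black — skip
    F black
    E gray
      E→D: D black — skip
    E black
  P black
  K gray
    K→C: C black — skip
    K→J: J black — skip
    K→H: H black — skip
  K black
  L gray
    L→O: O black — skip
    L→N: N black — skip
    L→E: E black — skip
  L black
A black
Every edge goes to a white or black vertex — no back edge, so the graph is acyclic.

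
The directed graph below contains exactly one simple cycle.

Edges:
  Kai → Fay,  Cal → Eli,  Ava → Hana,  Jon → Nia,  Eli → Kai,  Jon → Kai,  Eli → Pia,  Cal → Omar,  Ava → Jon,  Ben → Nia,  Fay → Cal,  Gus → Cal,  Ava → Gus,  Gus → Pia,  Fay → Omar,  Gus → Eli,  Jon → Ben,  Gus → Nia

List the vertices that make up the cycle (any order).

Cal, Eli, Fay, Kai

DFS with gray/black marking from Eli:
Eli gray
  Pia gray
  Pia black
  Kai gray
    Fay gray
      Omar gray
      Omar black
      Cal gray
        Cal→Omar: Omar black — skip
        Cal→Eli: Eli is gray → back edge
Back edge closes the cycle Eli → Kai → Fay → Cal → Eli; its vertices are {Cal, Eli, Fay, Kai}.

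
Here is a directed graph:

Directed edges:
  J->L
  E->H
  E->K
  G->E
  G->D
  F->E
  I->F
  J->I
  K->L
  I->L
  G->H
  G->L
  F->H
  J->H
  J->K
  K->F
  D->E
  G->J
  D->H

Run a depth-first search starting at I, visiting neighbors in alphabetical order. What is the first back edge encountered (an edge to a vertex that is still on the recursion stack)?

DFS from I (visiting neighbors in alphabetical order); mark gray on enter, black on exit:
I gray
  F gray
    E gray
      H gray
      H black
      K gray
        K→F: F is gray → back edge
First back edge: K → F.

K→F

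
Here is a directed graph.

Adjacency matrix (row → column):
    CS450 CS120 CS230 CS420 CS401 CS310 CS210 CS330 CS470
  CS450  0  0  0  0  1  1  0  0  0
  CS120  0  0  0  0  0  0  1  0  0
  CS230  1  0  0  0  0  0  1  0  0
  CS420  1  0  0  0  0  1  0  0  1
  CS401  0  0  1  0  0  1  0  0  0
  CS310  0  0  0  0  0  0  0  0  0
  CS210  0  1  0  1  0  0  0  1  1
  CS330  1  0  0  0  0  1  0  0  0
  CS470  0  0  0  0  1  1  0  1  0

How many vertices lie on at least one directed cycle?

8

A vertex is on a directed cycle iff it belongs to a strongly connected component of size ≥ 2 (or has a self-loop).
The vertices on cycles are {CS120, CS210, CS230, CS330, CS401, CS420, CS450, CS470} — 8 in total.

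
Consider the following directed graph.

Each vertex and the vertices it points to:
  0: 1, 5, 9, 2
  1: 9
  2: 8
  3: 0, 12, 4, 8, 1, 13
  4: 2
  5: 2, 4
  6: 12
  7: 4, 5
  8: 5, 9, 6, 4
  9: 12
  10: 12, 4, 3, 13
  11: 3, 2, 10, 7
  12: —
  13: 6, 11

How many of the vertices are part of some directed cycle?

8

A vertex is on a directed cycle iff it belongs to a strongly connected component of size ≥ 2 (or has a self-loop).
The vertices on cycles are {2, 3, 4, 5, 8, 10, 11, 13} — 8 in total.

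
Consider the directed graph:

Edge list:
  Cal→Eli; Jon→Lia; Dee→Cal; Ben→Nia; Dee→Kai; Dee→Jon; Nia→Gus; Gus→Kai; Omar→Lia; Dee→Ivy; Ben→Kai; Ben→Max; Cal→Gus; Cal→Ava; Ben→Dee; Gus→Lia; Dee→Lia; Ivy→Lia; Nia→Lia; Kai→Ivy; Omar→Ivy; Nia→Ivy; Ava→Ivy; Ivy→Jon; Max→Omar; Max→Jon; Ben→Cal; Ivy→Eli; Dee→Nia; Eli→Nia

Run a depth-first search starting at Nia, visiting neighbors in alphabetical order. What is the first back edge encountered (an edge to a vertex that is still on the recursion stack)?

Eli->Nia

DFS from Nia (visiting neighbors in alphabetical order); mark gray on enter, black on exit:
Nia gray
  Gus gray
    Kai gray
      Ivy gray
        Eli gray
          Eli→Nia: Nia is gray → back edge
First back edge: Eli → Nia.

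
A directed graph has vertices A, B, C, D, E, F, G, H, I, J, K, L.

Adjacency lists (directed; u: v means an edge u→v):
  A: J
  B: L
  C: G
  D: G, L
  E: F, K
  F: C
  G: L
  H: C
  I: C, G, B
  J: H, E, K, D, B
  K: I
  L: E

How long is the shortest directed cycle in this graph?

For each vertex v, BFS finds the shortest path from v back to v.
The shortest such closed walk is B → L → E → K → I → B, length 5.

5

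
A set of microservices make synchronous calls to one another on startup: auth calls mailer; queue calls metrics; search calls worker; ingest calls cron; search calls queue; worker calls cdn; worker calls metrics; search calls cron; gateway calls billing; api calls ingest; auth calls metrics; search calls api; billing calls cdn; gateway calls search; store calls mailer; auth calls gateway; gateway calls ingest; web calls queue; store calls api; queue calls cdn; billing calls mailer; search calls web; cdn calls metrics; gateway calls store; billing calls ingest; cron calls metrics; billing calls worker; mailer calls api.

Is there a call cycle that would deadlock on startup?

DFS with white/gray/black marking, starting from web:
web gray
  queue gray
    metrics gray
    metrics black
    cdn gray
      cdn→metrics: metrics black — skip
    cdn black
  queue black
web black
auth gray
  auth→metrics: metrics black — skip
  gateway gray
    ingest gray
      cron gray
        cron→metrics: metrics black — skip
      cron black
    ingest black
    billing gray
      billing→cdn: cdn black — skip
      billing→ingest: ingest black — skip
      worker gray
        worker→metrics: metrics black — skip
        worker→cdn: cdn black — skip
      worker black
      mailer gray
        api gray
          api→ingest: ingest black — skip
        api black
      mailer black
    billing black
    search gray
      search→worker: worker black — skip
      search→api: api black — skip
      search→queue: queue black — skip
      search→web: web black — skip
      search→cron: cron black — skip
    search black
    store gray
      store→mailer: mailer black — skip
      store→api: api black — skip
    store black
  gateway black
  auth→mailer: mailer black — skip
auth black
Every edge goes to a white or black vertex — no back edge, so the graph is acyclic.

No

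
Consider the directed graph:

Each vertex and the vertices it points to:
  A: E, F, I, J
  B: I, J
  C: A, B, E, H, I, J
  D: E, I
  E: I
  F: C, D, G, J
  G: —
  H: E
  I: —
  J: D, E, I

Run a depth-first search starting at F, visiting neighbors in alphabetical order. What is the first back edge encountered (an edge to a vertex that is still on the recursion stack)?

A→F

DFS from F (visiting neighbors in alphabetical order); mark gray on enter, black on exit:
F gray
  C gray
    A gray
      E gray
        I gray
        I black
      E black
      A→F: F is gray → back edge
First back edge: A → F.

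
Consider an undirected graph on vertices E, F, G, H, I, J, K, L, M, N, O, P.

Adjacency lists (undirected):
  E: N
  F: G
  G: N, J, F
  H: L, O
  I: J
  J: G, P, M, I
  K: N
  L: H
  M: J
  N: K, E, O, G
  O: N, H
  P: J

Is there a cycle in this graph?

No

DFS, tracking each vertex's parent; an edge to a visited non-parent vertex closes a cycle.
Start from N:
visit N (parent –)
  visit K (parent N)
    K–N: parent, skip
  visit E (parent N)
    E–N: parent, skip
  visit O (parent N)
    O–N: parent, skip
    visit H (parent O)
      visit L (parent H)
        L–H: parent, skip
      H–O: parent, skip
  visit G (parent N)
    G–N: parent, skip
    visit J (parent G)
      J–G: parent, skip
      visit P (parent J)
        P–J: parent, skip
      visit M (parent J)
        M–J: parent, skip
      visit I (parent J)
        I–J: parent, skip
    visit F (parent G)
      F–G: parent, skip
No non-parent visited neighbor found — the graph is a forest.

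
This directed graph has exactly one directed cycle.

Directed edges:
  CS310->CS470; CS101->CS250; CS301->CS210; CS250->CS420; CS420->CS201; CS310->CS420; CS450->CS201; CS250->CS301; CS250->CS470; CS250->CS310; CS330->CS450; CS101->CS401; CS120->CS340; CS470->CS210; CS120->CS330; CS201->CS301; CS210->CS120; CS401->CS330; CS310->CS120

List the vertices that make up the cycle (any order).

DFS with gray/black marking from CS120:
CS120 gray
  CS330 gray
    CS450 gray
      CS201 gray
        CS301 gray
          CS210 gray
            CS210→CS120: CS120 is gray → back edge
Back edge closes the cycle CS120 → CS330 → CS450 → CS201 → CS301 → CS210 → CS120; its vertices are {CS120, CS201, CS210, CS301, CS330, CS450}.

CS120, CS201, CS210, CS301, CS330, CS450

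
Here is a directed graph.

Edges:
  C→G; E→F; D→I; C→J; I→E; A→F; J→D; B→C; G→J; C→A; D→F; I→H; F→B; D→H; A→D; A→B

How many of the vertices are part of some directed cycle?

9

A vertex is on a directed cycle iff it belongs to a strongly connected component of size ≥ 2 (or has a self-loop).
The vertices on cycles are {A, B, C, D, E, F, G, I, J} — 9 in total.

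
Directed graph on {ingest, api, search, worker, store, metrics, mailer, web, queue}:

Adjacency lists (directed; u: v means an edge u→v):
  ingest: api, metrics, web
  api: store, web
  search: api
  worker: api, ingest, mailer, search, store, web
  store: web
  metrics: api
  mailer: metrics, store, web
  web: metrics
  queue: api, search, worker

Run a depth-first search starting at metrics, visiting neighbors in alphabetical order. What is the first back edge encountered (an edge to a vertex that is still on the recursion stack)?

DFS from metrics (visiting neighbors in alphabetical order); mark gray on enter, black on exit:
metrics gray
  api gray
    store gray
      web gray
        web→metrics: metrics is gray → back edge
First back edge: web → metrics.

web→metrics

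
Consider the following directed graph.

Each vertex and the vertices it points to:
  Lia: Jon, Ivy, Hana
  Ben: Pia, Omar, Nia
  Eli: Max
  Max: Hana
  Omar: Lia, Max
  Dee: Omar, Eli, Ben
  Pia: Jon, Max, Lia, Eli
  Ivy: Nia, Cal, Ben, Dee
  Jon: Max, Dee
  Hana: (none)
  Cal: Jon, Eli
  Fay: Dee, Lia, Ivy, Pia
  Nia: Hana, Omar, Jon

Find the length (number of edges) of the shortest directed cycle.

4

For each vertex v, BFS finds the shortest path from v back to v.
The shortest such closed walk is Ivy → Dee → Omar → Lia → Ivy, length 4.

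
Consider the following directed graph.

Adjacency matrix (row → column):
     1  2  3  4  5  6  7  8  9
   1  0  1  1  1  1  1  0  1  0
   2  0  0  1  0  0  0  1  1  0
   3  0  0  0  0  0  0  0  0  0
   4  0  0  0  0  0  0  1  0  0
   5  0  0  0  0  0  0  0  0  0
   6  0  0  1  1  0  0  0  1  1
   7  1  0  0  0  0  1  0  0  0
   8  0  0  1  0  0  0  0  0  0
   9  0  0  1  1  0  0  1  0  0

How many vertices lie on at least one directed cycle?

A vertex is on a directed cycle iff it belongs to a strongly connected component of size ≥ 2 (or has a self-loop).
The vertices on cycles are {1, 2, 4, 6, 7, 9} — 6 in total.

6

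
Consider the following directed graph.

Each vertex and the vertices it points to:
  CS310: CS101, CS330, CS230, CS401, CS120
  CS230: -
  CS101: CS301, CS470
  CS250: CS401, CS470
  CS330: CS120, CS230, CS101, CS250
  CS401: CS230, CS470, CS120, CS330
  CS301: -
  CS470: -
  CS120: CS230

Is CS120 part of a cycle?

CS120 lies on a cycle iff there is a path from CS120 back to itself.
Exploring from CS120, it never reaches itself; equivalently, its strongly connected component is a singleton.

No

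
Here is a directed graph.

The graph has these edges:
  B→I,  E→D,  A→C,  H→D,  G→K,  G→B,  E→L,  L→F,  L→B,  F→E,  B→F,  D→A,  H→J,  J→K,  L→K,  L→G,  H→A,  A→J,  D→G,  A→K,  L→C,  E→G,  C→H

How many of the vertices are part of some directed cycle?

9

A vertex is on a directed cycle iff it belongs to a strongly connected component of size ≥ 2 (or has a self-loop).
The vertices on cycles are {A, B, C, D, E, F, G, H, L} — 9 in total.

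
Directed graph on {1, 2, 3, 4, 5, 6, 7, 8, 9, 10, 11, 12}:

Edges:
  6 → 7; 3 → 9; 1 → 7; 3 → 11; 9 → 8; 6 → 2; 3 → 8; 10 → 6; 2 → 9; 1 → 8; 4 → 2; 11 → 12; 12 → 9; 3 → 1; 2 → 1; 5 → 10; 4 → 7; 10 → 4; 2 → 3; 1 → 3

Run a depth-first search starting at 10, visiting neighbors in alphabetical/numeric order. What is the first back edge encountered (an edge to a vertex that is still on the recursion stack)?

DFS from 10 (visiting neighbors in alphabetical/numeric order); mark gray on enter, black on exit:
10 gray
  4 gray
    2 gray
      1 gray
        3 gray
          3→1: 1 is gray → back edge
First back edge: 3 → 1.

3→1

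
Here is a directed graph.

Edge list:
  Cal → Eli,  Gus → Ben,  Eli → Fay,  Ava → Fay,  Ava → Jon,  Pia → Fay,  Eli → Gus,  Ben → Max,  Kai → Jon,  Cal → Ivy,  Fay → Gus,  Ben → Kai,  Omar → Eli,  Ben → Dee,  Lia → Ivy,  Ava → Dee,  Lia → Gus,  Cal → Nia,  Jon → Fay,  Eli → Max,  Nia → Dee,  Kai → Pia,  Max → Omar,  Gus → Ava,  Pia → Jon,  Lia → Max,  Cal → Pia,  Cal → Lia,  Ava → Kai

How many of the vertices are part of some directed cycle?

10

A vertex is on a directed cycle iff it belongs to a strongly connected component of size ≥ 2 (or has a self-loop).
The vertices on cycles are {Ava, Ben, Eli, Fay, Gus, Jon, Kai, Max, Pia, Omar} — 10 in total.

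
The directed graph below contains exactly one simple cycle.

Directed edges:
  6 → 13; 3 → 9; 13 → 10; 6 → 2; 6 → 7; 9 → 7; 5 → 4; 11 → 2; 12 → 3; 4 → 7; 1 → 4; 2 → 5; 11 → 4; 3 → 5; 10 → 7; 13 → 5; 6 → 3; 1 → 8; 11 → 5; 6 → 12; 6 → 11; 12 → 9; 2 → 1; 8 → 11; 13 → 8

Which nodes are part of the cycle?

1, 2, 8, 11

DFS with gray/black marking from 2:
2 gray
  1 gray
    4 gray
      7 gray
      7 black
    4 black
    8 gray
      11 gray
        11→2: 2 is gray → back edge
Back edge closes the cycle 2 → 1 → 8 → 11 → 2; its vertices are {1, 2, 8, 11}.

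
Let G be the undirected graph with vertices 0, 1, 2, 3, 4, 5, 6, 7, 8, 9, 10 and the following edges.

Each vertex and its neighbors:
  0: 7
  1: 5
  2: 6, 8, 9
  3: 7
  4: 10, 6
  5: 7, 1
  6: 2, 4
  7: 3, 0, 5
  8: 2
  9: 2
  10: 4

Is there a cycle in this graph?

No

DFS, tracking each vertex's parent; an edge to a visited non-parent vertex closes a cycle.
Start from 9:
visit 9 (parent –)
  visit 2 (parent 9)
    visit 6 (parent 2)
      6–2: parent, skip
      visit 4 (parent 6)
        visit 10 (parent 4)
          10–4: parent, skip
        4–6: parent, skip
    visit 8 (parent 2)
      8–2: parent, skip
    2–9: parent, skip
visit 0 (parent –)
  visit 7 (parent 0)
    visit 3 (parent 7)
      3–7: parent, skip
    7–0: parent, skip
    visit 5 (parent 7)
      5–7: parent, skip
      visit 1 (parent 5)
        1–5: parent, skip
No non-parent visited neighbor found — the graph is a forest.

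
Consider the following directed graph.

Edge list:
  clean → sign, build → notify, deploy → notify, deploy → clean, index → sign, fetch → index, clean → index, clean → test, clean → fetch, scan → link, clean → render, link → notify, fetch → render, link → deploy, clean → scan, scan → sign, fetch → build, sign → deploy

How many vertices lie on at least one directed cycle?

7

A vertex is on a directed cycle iff it belongs to a strongly connected component of size ≥ 2 (or has a self-loop).
The vertices on cycles are {link, scan, sign, clean, fetch, index, deploy} — 7 in total.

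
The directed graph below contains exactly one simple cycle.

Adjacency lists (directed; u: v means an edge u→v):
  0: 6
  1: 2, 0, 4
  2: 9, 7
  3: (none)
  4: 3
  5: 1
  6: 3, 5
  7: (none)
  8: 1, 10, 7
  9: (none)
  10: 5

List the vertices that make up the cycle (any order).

0, 1, 5, 6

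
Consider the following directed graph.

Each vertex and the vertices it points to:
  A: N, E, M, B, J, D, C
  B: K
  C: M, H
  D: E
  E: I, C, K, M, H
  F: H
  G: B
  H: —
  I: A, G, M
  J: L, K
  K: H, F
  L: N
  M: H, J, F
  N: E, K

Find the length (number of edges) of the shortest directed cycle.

3

For each vertex v, BFS finds the shortest path from v back to v.
The shortest such closed walk is I → A → E → I, length 3.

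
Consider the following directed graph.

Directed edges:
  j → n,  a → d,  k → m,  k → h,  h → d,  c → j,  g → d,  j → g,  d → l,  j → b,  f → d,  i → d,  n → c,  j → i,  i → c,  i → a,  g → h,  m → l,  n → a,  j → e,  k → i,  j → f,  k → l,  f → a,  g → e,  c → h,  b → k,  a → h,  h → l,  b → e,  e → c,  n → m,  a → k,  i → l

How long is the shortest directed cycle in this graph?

For each vertex v, BFS finds the shortest path from v back to v.
The shortest such closed walk is j → e → c → j, length 3.

3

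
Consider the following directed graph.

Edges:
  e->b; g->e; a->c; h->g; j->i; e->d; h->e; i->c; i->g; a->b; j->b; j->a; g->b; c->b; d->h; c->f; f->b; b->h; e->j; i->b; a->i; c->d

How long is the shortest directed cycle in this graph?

For each vertex v, BFS finds the shortest path from v back to v.
The shortest such closed walk is e → b → h → e, length 3.

3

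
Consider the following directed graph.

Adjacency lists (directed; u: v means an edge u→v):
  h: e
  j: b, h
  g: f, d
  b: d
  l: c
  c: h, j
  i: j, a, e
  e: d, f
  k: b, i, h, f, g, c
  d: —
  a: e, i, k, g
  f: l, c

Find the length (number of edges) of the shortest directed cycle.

For each vertex v, BFS finds the shortest path from v back to v.
The shortest such closed walk is a → i → a, length 2.

2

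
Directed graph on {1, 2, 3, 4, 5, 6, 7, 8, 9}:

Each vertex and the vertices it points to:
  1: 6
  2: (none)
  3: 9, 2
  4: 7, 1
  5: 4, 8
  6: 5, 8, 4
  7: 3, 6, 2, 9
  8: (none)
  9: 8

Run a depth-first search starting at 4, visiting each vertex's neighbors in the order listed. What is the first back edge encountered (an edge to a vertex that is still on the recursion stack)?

DFS from 4 (visiting each vertex's neighbors in the order listed); mark gray on enter, black on exit:
4 gray
  7 gray
    3 gray
      9 gray
        8 gray
        8 black
      9 black
      2 gray
      2 black
    3 black
    6 gray
      5 gray
        5→4: 4 is gray → back edge
First back edge: 5 → 4.

5→4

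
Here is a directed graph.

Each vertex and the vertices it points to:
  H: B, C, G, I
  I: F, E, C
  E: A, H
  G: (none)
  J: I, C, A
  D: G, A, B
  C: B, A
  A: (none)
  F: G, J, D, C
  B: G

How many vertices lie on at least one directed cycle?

5

A vertex is on a directed cycle iff it belongs to a strongly connected component of size ≥ 2 (or has a self-loop).
The vertices on cycles are {E, F, H, I, J} — 5 in total.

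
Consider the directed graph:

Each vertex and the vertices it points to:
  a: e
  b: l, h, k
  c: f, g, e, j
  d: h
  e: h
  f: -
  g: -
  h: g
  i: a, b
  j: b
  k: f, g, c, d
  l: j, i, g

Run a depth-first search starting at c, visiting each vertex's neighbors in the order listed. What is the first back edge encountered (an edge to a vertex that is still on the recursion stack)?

l→j

DFS from c (visiting each vertex's neighbors in the order listed); mark gray on enter, black on exit:
c gray
  f gray
  f black
  g gray
  g black
  e gray
    h gray
      h→g: g black — skip
    h black
  e black
  j gray
    b gray
      l gray
        l→j: j is gray → back edge
First back edge: l → j.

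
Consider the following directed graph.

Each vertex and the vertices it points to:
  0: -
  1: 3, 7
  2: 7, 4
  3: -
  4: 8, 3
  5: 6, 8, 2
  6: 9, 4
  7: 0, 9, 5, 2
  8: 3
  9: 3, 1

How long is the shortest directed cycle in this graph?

For each vertex v, BFS finds the shortest path from v back to v.
The shortest such closed walk is 2 → 7 → 2, length 2.

2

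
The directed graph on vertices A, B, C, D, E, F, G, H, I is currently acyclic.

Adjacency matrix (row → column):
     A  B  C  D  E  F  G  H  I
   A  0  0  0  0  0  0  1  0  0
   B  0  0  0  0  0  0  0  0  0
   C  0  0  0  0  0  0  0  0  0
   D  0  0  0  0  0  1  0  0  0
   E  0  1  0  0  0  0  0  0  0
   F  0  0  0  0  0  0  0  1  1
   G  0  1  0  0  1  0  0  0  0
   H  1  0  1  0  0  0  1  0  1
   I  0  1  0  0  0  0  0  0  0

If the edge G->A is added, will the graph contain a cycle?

Yes

Adding G→A creates a cycle iff A can already reach G.
Path from A: A → G.
So A → … → G → A is a cycle.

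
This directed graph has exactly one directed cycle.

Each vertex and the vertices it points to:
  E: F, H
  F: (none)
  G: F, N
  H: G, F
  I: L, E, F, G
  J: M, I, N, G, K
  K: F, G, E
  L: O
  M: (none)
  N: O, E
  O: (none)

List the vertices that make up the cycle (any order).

E, G, H, N

DFS with gray/black marking from N:
N gray
  O gray
  O black
  E gray
    F gray
    F black
    H gray
      G gray
        G→F: F black — skip
        G→N: N is gray → back edge
Back edge closes the cycle N → E → H → G → N; its vertices are {E, G, H, N}.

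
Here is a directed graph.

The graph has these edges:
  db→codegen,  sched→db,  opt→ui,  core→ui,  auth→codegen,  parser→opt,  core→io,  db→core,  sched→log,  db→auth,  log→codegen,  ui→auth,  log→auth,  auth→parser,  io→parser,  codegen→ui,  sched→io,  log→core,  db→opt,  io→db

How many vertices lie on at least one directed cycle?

8

A vertex is on a directed cycle iff it belongs to a strongly connected component of size ≥ 2 (or has a self-loop).
The vertices on cycles are {db, io, ui, opt, auth, core, parser, codegen} — 8 in total.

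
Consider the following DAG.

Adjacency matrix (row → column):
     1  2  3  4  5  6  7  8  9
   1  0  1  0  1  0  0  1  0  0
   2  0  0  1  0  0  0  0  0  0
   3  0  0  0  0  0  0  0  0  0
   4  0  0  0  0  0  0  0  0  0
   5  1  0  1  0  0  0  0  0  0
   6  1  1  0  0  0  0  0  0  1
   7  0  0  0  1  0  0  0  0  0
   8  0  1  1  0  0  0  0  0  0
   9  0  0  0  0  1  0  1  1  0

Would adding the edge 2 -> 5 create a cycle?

Adding 2→5 creates a cycle iff 5 can already reach 2.
Path from 5: 5 → 1 → 2.
So 5 → … → 2 → 5 is a cycle.

Yes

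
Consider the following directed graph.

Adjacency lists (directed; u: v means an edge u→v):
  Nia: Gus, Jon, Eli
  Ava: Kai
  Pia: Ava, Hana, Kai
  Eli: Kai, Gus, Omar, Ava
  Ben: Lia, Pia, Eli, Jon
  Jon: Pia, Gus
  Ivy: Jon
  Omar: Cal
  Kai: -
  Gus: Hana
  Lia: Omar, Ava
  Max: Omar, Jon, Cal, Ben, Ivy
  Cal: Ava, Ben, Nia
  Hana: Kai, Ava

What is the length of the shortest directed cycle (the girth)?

For each vertex v, BFS finds the shortest path from v back to v.
The shortest such closed walk is Cal → Nia → Eli → Omar → Cal, length 4.

4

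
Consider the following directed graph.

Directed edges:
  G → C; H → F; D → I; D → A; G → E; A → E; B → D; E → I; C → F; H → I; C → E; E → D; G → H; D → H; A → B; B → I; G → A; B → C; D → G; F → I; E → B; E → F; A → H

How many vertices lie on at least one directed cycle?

6

A vertex is on a directed cycle iff it belongs to a strongly connected component of size ≥ 2 (or has a self-loop).
The vertices on cycles are {A, B, C, D, E, G} — 6 in total.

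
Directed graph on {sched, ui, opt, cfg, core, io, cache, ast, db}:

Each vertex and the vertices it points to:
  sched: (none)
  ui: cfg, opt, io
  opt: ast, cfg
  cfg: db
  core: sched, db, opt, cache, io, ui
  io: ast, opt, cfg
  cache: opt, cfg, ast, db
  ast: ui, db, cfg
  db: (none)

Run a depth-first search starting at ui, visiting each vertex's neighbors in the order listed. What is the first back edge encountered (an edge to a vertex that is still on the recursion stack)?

DFS from ui (visiting each vertex's neighbors in the order listed); mark gray on enter, black on exit:
ui gray
  cfg gray
    db gray
    db black
  cfg black
  opt gray
    ast gray
      ast→ui: ui is gray → back edge
First back edge: ast → ui.

ast->ui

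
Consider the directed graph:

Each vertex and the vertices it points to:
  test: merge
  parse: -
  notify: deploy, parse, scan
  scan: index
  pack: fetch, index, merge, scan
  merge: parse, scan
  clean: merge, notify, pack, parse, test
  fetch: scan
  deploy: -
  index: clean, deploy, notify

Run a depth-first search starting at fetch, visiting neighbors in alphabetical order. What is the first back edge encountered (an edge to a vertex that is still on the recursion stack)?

merge→scan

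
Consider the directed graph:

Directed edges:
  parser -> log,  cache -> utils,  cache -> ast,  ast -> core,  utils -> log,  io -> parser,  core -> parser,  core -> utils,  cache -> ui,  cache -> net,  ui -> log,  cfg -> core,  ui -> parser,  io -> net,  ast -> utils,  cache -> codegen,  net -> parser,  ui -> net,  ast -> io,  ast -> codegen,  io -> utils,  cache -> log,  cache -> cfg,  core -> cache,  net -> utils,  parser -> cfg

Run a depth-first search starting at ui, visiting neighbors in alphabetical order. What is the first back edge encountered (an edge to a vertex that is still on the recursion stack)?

DFS from ui (visiting neighbors in alphabetical order); mark gray on enter, black on exit:
ui gray
  log gray
  log black
  net gray
    parser gray
      cfg gray
        core gray
          cache gray
            ast gray
              codegen gray
              codegen black
              ast→core: core is gray → back edge
First back edge: ast → core.

ast→core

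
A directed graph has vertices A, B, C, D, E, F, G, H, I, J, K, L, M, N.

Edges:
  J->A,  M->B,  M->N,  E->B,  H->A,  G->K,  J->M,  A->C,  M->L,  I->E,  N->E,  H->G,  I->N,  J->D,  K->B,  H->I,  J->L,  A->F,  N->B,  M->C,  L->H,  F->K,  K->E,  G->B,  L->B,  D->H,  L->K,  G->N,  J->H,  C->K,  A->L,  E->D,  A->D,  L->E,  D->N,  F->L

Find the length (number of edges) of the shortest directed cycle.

3

For each vertex v, BFS finds the shortest path from v back to v.
The shortest such closed walk is A → L → H → A, length 3.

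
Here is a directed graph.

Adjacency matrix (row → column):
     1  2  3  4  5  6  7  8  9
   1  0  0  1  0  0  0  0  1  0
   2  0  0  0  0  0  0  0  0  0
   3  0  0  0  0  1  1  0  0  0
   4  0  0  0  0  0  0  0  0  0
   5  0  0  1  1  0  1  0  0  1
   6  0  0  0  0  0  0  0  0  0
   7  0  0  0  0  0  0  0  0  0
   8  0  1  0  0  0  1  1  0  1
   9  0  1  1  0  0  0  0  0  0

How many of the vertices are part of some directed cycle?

3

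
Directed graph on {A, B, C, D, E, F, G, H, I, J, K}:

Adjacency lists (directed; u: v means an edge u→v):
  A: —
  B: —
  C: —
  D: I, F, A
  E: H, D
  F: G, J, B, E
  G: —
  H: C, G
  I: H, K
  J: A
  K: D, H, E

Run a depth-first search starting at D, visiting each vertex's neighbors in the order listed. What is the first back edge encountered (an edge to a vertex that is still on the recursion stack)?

K→D

DFS from D (visiting each vertex's neighbors in the order listed); mark gray on enter, black on exit:
D gray
  I gray
    H gray
      C gray
      C black
      G gray
      G black
    H black
    K gray
      K→D: D is gray → back edge
First back edge: K → D.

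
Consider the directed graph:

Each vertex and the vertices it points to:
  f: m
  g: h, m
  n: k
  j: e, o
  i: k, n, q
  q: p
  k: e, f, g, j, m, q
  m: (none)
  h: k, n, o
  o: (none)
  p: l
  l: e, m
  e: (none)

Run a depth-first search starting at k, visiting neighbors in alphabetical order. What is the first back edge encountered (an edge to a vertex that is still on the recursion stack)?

DFS from k (visiting neighbors in alphabetical order); mark gray on enter, black on exit:
k gray
  e gray
  e black
  f gray
    m gray
    m black
  f black
  g gray
    h gray
      h→k: k is gray → back edge
First back edge: h → k.

h->k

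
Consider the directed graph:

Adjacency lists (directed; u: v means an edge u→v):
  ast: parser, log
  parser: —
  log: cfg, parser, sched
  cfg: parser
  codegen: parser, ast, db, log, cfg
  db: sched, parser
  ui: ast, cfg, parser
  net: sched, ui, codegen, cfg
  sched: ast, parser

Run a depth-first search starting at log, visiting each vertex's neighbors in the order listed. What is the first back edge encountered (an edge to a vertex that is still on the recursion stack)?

DFS from log (visiting each vertex's neighbors in the order listed); mark gray on enter, black on exit:
log gray
  cfg gray
    parser gray
    parser black
  cfg black
  log→parser: parser black — skip
  sched gray
    ast gray
      ast→parser: parser black — skip
      ast→log: log is gray → back edge
First back edge: ast → log.

ast→log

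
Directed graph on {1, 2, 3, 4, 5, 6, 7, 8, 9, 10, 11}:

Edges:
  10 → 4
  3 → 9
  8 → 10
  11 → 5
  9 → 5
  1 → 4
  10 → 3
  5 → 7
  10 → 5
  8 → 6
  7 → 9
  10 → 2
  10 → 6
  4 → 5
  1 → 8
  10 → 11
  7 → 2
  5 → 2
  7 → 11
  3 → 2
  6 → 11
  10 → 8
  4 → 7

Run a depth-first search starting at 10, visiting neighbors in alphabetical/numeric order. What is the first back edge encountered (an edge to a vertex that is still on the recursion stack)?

7→9

DFS from 10 (visiting neighbors in alphabetical/numeric order); mark gray on enter, black on exit:
10 gray
  2 gray
  2 black
  3 gray
    3→2: 2 black — skip
    9 gray
      5 gray
        5→2: 2 black — skip
        7 gray
          7→2: 2 black — skip
          7→9: 9 is gray → back edge
First back edge: 7 → 9.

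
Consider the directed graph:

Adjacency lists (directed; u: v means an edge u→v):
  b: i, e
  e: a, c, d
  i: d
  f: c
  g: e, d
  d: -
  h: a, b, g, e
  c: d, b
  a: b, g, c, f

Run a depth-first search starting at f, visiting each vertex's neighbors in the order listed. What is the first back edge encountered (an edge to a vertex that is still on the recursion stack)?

DFS from f (visiting each vertex's neighbors in the order listed); mark gray on enter, black on exit:
f gray
  c gray
    d gray
    d black
    b gray
      i gray
        i→d: d black — skip
      i black
      e gray
        a gray
          a→b: b is gray → back edge
First back edge: a → b.

a->b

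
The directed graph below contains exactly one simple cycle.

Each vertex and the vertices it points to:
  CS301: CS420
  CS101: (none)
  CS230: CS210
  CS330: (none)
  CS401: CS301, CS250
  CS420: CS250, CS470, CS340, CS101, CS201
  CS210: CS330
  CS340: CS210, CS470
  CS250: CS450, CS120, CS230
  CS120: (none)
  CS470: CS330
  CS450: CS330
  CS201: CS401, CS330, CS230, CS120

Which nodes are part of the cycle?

DFS with gray/black marking from CS201:
CS201 gray
  CS401 gray
    CS301 gray
      CS420 gray
        CS250 gray
          CS450 gray
            CS330 gray
            CS330 black
          CS450 black
          CS120 gray
          CS120 black
          CS230 gray
            CS210 gray
              CS210→CS330: CS330 black — skip
            CS210 black
          CS230 black
        CS250 black
        CS470 gray
          CS470→CS330: CS330 black — skip
        CS470 black
        CS340 gray
          CS340→CS210: CS210 black — skip
          CS340→CS470: CS470 black — skip
        CS340 black
        CS101 gray
        CS101 black
        CS420→CS201: CS201 is gray → back edge
Back edge closes the cycle CS201 → CS401 → CS301 → CS420 → CS201; its vertices are {CS201, CS301, CS401, CS420}.

CS201, CS301, CS401, CS420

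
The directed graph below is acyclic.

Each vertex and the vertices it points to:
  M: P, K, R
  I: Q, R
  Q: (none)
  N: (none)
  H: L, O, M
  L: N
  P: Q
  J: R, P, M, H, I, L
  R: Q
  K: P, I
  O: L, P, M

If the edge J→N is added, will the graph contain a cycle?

No

Adding J→N creates a cycle iff N can already reach J.
Explore from N: no path reaches J. The graph stays acyclic.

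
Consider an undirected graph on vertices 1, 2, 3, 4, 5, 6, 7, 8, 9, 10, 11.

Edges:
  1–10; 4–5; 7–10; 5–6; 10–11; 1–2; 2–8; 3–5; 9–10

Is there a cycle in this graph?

No

DFS, tracking each vertex's parent; an edge to a visited non-parent vertex closes a cycle.
Start from 8:
visit 8 (parent –)
  visit 2 (parent 8)
    visit 1 (parent 2)
      visit 10 (parent 1)
        10–1: parent, skip
        visit 7 (parent 10)
          7–10: parent, skip
        visit 11 (parent 10)
          11–10: parent, skip
        visit 9 (parent 10)
          9–10: parent, skip
      1–2: parent, skip
    2–8: parent, skip
visit 3 (parent –)
  visit 5 (parent 3)
    visit 6 (parent 5)
      6–5: parent, skip
    5–3: parent, skip
    visit 4 (parent 5)
      4–5: parent, skip
No non-parent visited neighbor found — the graph is a forest.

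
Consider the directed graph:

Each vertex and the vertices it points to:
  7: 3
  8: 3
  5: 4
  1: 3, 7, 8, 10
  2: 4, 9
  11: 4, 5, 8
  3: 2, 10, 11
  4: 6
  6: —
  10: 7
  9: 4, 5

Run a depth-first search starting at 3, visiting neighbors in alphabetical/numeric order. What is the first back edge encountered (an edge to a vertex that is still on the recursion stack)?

7->3

DFS from 3 (visiting neighbors in alphabetical/numeric order); mark gray on enter, black on exit:
3 gray
  2 gray
    4 gray
      6 gray
      6 black
    4 black
    9 gray
      9→4: 4 black — skip
      5 gray
        5→4: 4 black — skip
      5 black
    9 black
  2 black
  10 gray
    7 gray
      7→3: 3 is gray → back edge
First back edge: 7 → 3.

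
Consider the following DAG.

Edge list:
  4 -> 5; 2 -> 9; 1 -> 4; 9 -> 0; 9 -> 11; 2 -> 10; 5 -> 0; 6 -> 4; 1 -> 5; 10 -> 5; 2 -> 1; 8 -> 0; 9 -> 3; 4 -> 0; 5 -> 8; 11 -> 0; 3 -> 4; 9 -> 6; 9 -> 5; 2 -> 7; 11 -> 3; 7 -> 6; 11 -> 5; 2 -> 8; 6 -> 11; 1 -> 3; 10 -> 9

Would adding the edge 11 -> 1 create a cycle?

Adding 11→1 creates a cycle iff 1 can already reach 11.
Explore from 1: no path reaches 11. The graph stays acyclic.

No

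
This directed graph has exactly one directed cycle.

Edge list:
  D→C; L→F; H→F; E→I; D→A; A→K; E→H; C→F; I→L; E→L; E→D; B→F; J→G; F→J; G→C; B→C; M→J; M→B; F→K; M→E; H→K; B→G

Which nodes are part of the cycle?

C, F, G, J

DFS with gray/black marking from F:
F gray
  K gray
  K black
  J gray
    G gray
      C gray
        C→F: F is gray → back edge
Back edge closes the cycle F → J → G → C → F; its vertices are {C, F, G, J}.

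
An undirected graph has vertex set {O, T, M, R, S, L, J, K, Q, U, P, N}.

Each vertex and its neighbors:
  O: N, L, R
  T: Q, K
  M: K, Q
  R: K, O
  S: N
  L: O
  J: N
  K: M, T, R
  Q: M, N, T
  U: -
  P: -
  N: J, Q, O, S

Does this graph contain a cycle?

DFS, tracking each vertex's parent; an edge to a visited non-parent vertex closes a cycle.
Start from T:
visit T (parent –)
  visit Q (parent T)
    visit M (parent Q)
      visit K (parent M)
        K–M: parent, skip
        K–T: T visited and ≠ parent → cycle
Cycle: T – Q – M – K – T.

Yes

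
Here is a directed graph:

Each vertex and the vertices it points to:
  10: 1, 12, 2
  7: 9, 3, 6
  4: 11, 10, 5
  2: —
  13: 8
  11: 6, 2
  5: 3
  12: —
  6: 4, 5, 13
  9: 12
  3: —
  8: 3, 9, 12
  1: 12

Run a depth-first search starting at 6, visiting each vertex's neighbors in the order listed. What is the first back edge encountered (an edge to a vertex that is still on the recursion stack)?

DFS from 6 (visiting each vertex's neighbors in the order listed); mark gray on enter, black on exit:
6 gray
  4 gray
    11 gray
      11→6: 6 is gray → back edge
First back edge: 11 → 6.

11→6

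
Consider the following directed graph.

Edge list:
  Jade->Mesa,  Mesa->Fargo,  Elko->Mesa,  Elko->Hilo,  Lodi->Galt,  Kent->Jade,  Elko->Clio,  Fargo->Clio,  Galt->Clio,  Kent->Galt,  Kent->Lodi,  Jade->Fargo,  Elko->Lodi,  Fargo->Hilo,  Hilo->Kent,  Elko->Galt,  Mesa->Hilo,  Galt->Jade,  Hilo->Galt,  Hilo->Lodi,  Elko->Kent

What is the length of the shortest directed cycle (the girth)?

For each vertex v, BFS finds the shortest path from v back to v.
The shortest such closed walk is Mesa → Hilo → Galt → Jade → Mesa, length 4.

4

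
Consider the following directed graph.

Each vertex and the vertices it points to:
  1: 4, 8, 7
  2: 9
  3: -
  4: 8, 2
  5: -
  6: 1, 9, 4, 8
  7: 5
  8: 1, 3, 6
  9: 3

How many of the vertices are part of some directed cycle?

A vertex is on a directed cycle iff it belongs to a strongly connected component of size ≥ 2 (or has a self-loop).
The vertices on cycles are {1, 4, 6, 8} — 4 in total.

4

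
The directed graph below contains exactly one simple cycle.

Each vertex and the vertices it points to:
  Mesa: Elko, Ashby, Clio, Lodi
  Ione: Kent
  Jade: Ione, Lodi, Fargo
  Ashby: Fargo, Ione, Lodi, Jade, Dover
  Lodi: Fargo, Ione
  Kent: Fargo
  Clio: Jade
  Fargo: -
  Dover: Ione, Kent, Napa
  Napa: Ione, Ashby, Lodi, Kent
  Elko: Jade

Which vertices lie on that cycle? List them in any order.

Napa, Ashby, Dover

DFS with gray/black marking from Ashby:
Ashby gray
  Fargo gray
  Fargo black
  Ione gray
    Kent gray
      Kent→Fargo: Fargo black — skip
    Kent black
  Ione black
  Lodi gray
    Lodi→Fargo: Fargo black — skip
    Lodi→Ione: Ione black — skip
  Lodi black
  Jade gray
    Jade→Ione: Ione black — skip
    Jade→Lodi: Lodi black — skip
    Jade→Fargo: Fargo black — skip
  Jade black
  Dover gray
    Dover→Ione: Ione black — skip
    Dover→Kent: Kent black — skip
    Napa gray
      Napa→Ione: Ione black — skip
      Napa→Ashby: Ashby is gray → back edge
Back edge closes the cycle Ashby → Dover → Napa → Ashby; its vertices are {Napa, Ashby, Dover}.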